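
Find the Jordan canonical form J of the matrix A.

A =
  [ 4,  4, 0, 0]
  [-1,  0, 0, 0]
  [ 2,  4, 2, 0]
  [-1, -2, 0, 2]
J_2(2) ⊕ J_1(2) ⊕ J_1(2)

The characteristic polynomial is
  det(x·I − A) = x^4 - 8*x^3 + 24*x^2 - 32*x + 16 = (x - 2)^4

Eigenvalues and multiplicities (the geometric multiplicity of λ is n − rank(A − λI), which equals the number of Jordan blocks for λ):
  λ = 2: algebraic multiplicity = 4, geometric multiplicity = 3

Determining the block sizes for each eigenvalue:
  λ = 2: 3 blocks summing to 4 forces exactly one block of size 2 and the rest size 1 → block sizes [2, 1, 1]

Assembling the blocks gives a Jordan form
J =
  [2, 1, 0, 0]
  [0, 2, 0, 0]
  [0, 0, 2, 0]
  [0, 0, 0, 2]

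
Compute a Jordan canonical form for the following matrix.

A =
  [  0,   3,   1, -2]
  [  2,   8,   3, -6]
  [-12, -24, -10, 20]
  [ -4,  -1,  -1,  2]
J_3(0) ⊕ J_1(0)

The characteristic polynomial is
  det(x·I − A) = x^4

Eigenvalues and multiplicities (the geometric multiplicity of λ is n − rank(A − λI), which equals the number of Jordan blocks for λ):
  λ = 0: algebraic multiplicity = 4, geometric multiplicity = 2

Determining the block sizes for each eigenvalue:
  λ = 0: with am = 4 and gm = 2, the partition is not yet determined (e.g. several partitions of 4 into 2 parts exist). Let N = A − (0)·I. Computing rank(N^1) = 2, rank(N^2) = 1, rank(N^3) = 0; the number of blocks of size ≥ j is rank(N^{j−1}) − rank(N^j), giving [2, 1, 1]. So we have 1 block(s) of size 3, 1 block(s) of size 1 → block sizes [3, 1]

Assembling the blocks gives a Jordan form
J =
  [0, 1, 0, 0]
  [0, 0, 1, 0]
  [0, 0, 0, 0]
  [0, 0, 0, 0]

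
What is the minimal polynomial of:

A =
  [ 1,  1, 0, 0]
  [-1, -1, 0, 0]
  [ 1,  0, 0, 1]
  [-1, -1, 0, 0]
x^2

The characteristic polynomial is χ_A(x) = x^4, so the eigenvalues are known. The minimal polynomial is
  m_A(x) = Π_λ (x − λ)^{k_λ}
where k_λ is the size of the *largest* Jordan block for λ (equivalently, the smallest k with (A − λI)^k v = 0 for every generalised eigenvector v of λ).

  λ = 0: largest Jordan block has size 2, contributing (x − 0)^2

So m_A(x) = x^2 = x^2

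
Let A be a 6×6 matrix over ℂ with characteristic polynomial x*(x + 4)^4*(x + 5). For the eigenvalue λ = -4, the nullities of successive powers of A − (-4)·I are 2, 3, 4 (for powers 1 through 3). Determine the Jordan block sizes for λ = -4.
Block sizes for λ = -4: [3, 1]

From the dimensions of kernels of powers, the number of Jordan blocks of size at least j is d_j − d_{j−1} where d_j = dim ker(N^j) (with d_0 = 0). Computing the differences gives [2, 1, 1].
The number of blocks of size exactly k is (#blocks of size ≥ k) − (#blocks of size ≥ k + 1), so the partition is: 1 block(s) of size 1, 1 block(s) of size 3.
In nonincreasing order the block sizes are [3, 1].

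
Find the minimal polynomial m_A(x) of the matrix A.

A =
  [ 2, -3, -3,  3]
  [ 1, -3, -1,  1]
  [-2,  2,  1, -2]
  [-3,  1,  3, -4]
x^3 + 3*x^2 + 3*x + 1

The characteristic polynomial is χ_A(x) = (x + 1)^4, so the eigenvalues are known. The minimal polynomial is
  m_A(x) = Π_λ (x − λ)^{k_λ}
where k_λ is the size of the *largest* Jordan block for λ (equivalently, the smallest k with (A − λI)^k v = 0 for every generalised eigenvector v of λ).

  λ = -1: largest Jordan block has size 3, contributing (x + 1)^3

So m_A(x) = (x + 1)^3 = x^3 + 3*x^2 + 3*x + 1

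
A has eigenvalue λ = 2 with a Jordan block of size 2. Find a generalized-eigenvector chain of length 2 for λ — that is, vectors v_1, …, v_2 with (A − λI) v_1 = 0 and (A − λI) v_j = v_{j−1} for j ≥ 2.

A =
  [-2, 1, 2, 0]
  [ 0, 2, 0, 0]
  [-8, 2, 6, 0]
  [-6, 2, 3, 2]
A Jordan chain for λ = 2 of length 2:
v_1 = (-4, 0, -8, -6)ᵀ
v_2 = (1, 0, 0, 0)ᵀ

Let N = A − (2)·I. We want v_2 with N^2 v_2 = 0 but N^1 v_2 ≠ 0; then v_{j-1} := N · v_j for j = 2, …, 2.

Pick v_2 = (1, 0, 0, 0)ᵀ.
Then v_1 = N · v_2 = (-4, 0, -8, -6)ᵀ.

Sanity check: (A − (2)·I) v_1 = (0, 0, 0, 0)ᵀ = 0. ✓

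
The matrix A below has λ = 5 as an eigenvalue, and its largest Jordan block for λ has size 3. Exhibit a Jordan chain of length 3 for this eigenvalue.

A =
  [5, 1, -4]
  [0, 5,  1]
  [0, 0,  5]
A Jordan chain for λ = 5 of length 3:
v_1 = (1, 0, 0)ᵀ
v_2 = (-4, 1, 0)ᵀ
v_3 = (0, 0, 1)ᵀ

Let N = A − (5)·I. We want v_3 with N^3 v_3 = 0 but N^2 v_3 ≠ 0; then v_{j-1} := N · v_j for j = 3, …, 2.

Pick v_3 = (0, 0, 1)ᵀ.
Then v_2 = N · v_3 = (-4, 1, 0)ᵀ.
Then v_1 = N · v_2 = (1, 0, 0)ᵀ.

Sanity check: (A − (5)·I) v_1 = (0, 0, 0)ᵀ = 0. ✓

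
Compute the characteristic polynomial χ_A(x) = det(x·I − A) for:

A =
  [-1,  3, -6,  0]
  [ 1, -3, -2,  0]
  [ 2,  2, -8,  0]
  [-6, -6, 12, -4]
x^4 + 16*x^3 + 96*x^2 + 256*x + 256

Expanding det(x·I − A) (e.g. by cofactor expansion or by noting that A is similar to its Jordan form J, which has the same characteristic polynomial as A) gives
  χ_A(x) = x^4 + 16*x^3 + 96*x^2 + 256*x + 256
which factors as (x + 4)^4. The eigenvalues (with algebraic multiplicities) are λ = -4 with multiplicity 4.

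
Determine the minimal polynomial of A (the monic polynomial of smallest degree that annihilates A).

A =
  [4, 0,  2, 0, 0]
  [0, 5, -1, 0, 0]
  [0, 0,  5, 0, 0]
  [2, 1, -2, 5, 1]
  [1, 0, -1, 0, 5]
x^3 - 14*x^2 + 65*x - 100

The characteristic polynomial is χ_A(x) = (x - 5)^4*(x - 4), so the eigenvalues are known. The minimal polynomial is
  m_A(x) = Π_λ (x − λ)^{k_λ}
where k_λ is the size of the *largest* Jordan block for λ (equivalently, the smallest k with (A − λI)^k v = 0 for every generalised eigenvector v of λ).

  λ = 4: largest Jordan block has size 1, contributing (x − 4)
  λ = 5: largest Jordan block has size 2, contributing (x − 5)^2

So m_A(x) = (x - 5)^2*(x - 4) = x^3 - 14*x^2 + 65*x - 100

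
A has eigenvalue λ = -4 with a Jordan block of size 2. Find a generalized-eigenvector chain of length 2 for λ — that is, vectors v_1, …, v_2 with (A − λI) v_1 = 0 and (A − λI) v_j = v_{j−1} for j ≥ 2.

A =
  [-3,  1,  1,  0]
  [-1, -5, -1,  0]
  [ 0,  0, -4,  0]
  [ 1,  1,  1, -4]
A Jordan chain for λ = -4 of length 2:
v_1 = (1, -1, 0, 1)ᵀ
v_2 = (1, 0, 0, 0)ᵀ

Let N = A − (-4)·I. We want v_2 with N^2 v_2 = 0 but N^1 v_2 ≠ 0; then v_{j-1} := N · v_j for j = 2, …, 2.

Pick v_2 = (1, 0, 0, 0)ᵀ.
Then v_1 = N · v_2 = (1, -1, 0, 1)ᵀ.

Sanity check: (A − (-4)·I) v_1 = (0, 0, 0, 0)ᵀ = 0. ✓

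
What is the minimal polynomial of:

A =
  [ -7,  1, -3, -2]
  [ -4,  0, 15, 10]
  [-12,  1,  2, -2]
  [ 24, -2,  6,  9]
x^3 + x^2 - 21*x - 45

The characteristic polynomial is χ_A(x) = (x - 5)^2*(x + 3)^2, so the eigenvalues are known. The minimal polynomial is
  m_A(x) = Π_λ (x − λ)^{k_λ}
where k_λ is the size of the *largest* Jordan block for λ (equivalently, the smallest k with (A − λI)^k v = 0 for every generalised eigenvector v of λ).

  λ = -3: largest Jordan block has size 2, contributing (x + 3)^2
  λ = 5: largest Jordan block has size 1, contributing (x − 5)

So m_A(x) = (x - 5)*(x + 3)^2 = x^3 + x^2 - 21*x - 45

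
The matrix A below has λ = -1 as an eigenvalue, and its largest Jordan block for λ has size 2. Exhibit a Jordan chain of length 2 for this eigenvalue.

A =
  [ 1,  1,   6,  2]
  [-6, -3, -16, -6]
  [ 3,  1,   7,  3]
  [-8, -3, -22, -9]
A Jordan chain for λ = -1 of length 2:
v_1 = (2, -6, 3, -8)ᵀ
v_2 = (1, 0, 0, 0)ᵀ

Let N = A − (-1)·I. We want v_2 with N^2 v_2 = 0 but N^1 v_2 ≠ 0; then v_{j-1} := N · v_j for j = 2, …, 2.

Pick v_2 = (1, 0, 0, 0)ᵀ.
Then v_1 = N · v_2 = (2, -6, 3, -8)ᵀ.

Sanity check: (A − (-1)·I) v_1 = (0, 0, 0, 0)ᵀ = 0. ✓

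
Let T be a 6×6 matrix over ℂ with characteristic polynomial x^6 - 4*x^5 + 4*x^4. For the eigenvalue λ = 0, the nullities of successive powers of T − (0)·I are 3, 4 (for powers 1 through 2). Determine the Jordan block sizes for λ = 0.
Block sizes for λ = 0: [2, 1, 1]

From the dimensions of kernels of powers, the number of Jordan blocks of size at least j is d_j − d_{j−1} where d_j = dim ker(N^j) (with d_0 = 0). Computing the differences gives [3, 1].
The number of blocks of size exactly k is (#blocks of size ≥ k) − (#blocks of size ≥ k + 1), so the partition is: 2 block(s) of size 1, 1 block(s) of size 2.
In nonincreasing order the block sizes are [2, 1, 1].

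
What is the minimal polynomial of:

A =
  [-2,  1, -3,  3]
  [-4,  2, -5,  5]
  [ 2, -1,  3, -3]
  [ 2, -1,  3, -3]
x^3

The characteristic polynomial is χ_A(x) = x^4, so the eigenvalues are known. The minimal polynomial is
  m_A(x) = Π_λ (x − λ)^{k_λ}
where k_λ is the size of the *largest* Jordan block for λ (equivalently, the smallest k with (A − λI)^k v = 0 for every generalised eigenvector v of λ).

  λ = 0: largest Jordan block has size 3, contributing (x − 0)^3

So m_A(x) = x^3 = x^3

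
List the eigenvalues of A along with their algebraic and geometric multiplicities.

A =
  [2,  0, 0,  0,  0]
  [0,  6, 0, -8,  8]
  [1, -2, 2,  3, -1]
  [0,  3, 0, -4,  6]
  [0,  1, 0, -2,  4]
λ = 2: alg = 5, geom = 3

Step 1 — factor the characteristic polynomial to read off the algebraic multiplicities:
  χ_A(x) = (x - 2)^5

Step 2 — compute geometric multiplicities via the rank-nullity identity g(λ) = n − rank(A − λI):
  rank(A − (2)·I) = 2, so dim ker(A − (2)·I) = n − 2 = 3

Summary:
  λ = 2: algebraic multiplicity = 5, geometric multiplicity = 3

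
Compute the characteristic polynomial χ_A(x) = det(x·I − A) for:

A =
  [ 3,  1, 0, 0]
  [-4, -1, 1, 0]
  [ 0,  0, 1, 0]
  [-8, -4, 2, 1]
x^4 - 4*x^3 + 6*x^2 - 4*x + 1

Expanding det(x·I − A) (e.g. by cofactor expansion or by noting that A is similar to its Jordan form J, which has the same characteristic polynomial as A) gives
  χ_A(x) = x^4 - 4*x^3 + 6*x^2 - 4*x + 1
which factors as (x - 1)^4. The eigenvalues (with algebraic multiplicities) are λ = 1 with multiplicity 4.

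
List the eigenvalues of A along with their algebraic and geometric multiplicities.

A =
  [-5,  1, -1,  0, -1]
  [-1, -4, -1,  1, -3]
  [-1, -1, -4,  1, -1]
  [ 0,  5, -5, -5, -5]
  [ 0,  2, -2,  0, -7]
λ = -5: alg = 5, geom = 3

Step 1 — factor the characteristic polynomial to read off the algebraic multiplicities:
  χ_A(x) = (x + 5)^5

Step 2 — compute geometric multiplicities via the rank-nullity identity g(λ) = n − rank(A − λI):
  rank(A − (-5)·I) = 2, so dim ker(A − (-5)·I) = n − 2 = 3

Summary:
  λ = -5: algebraic multiplicity = 5, geometric multiplicity = 3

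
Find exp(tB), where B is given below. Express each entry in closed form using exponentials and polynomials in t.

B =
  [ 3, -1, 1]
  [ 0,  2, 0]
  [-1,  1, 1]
e^{tB} =
  [t*exp(2*t) + exp(2*t), -t*exp(2*t), t*exp(2*t)]
  [0, exp(2*t), 0]
  [-t*exp(2*t), t*exp(2*t), -t*exp(2*t) + exp(2*t)]

Strategy: write B = P · J · P⁻¹ where J is a Jordan canonical form, so e^{tB} = P · e^{tJ} · P⁻¹, and e^{tJ} can be computed block-by-block.

B has Jordan form
J =
  [2, 1, 0]
  [0, 2, 0]
  [0, 0, 2]
(up to reordering of blocks).

Per-block formulas:
  For a 1×1 block at λ = 2: exp(t · [2]) = [e^(2t)].
  For a 2×2 Jordan block J_2(2): exp(t · J_2(2)) = e^(2t)·(I + t·N), where N is the 2×2 nilpotent shift.

After assembling e^{tJ} and conjugating by P, we get:

e^{tB} =
  [t*exp(2*t) + exp(2*t), -t*exp(2*t), t*exp(2*t)]
  [0, exp(2*t), 0]
  [-t*exp(2*t), t*exp(2*t), -t*exp(2*t) + exp(2*t)]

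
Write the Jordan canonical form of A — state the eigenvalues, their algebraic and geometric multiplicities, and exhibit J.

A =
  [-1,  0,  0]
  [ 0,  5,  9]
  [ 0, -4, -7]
J_2(-1) ⊕ J_1(-1)

The characteristic polynomial is
  det(x·I − A) = x^3 + 3*x^2 + 3*x + 1 = (x + 1)^3

Eigenvalues and multiplicities (the geometric multiplicity of λ is n − rank(A − λI), which equals the number of Jordan blocks for λ):
  λ = -1: algebraic multiplicity = 3, geometric multiplicity = 2

Determining the block sizes for each eigenvalue:
  λ = -1: 2 blocks summing to 3 forces exactly one block of size 2 and the rest size 1 → block sizes [2, 1]

Assembling the blocks gives a Jordan form
J =
  [-1,  1,  0]
  [ 0, -1,  0]
  [ 0,  0, -1]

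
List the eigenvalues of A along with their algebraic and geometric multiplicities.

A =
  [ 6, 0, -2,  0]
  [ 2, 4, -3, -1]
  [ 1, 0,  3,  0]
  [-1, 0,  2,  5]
λ = 4: alg = 2, geom = 2; λ = 5: alg = 2, geom = 2

Step 1 — factor the characteristic polynomial to read off the algebraic multiplicities:
  χ_A(x) = (x - 5)^2*(x - 4)^2

Step 2 — compute geometric multiplicities via the rank-nullity identity g(λ) = n − rank(A − λI):
  rank(A − (4)·I) = 2, so dim ker(A − (4)·I) = n − 2 = 2
  rank(A − (5)·I) = 2, so dim ker(A − (5)·I) = n − 2 = 2

Summary:
  λ = 4: algebraic multiplicity = 2, geometric multiplicity = 2
  λ = 5: algebraic multiplicity = 2, geometric multiplicity = 2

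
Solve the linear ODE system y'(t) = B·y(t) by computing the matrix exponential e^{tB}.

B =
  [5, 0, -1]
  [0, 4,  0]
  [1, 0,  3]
e^{tB} =
  [t*exp(4*t) + exp(4*t), 0, -t*exp(4*t)]
  [0, exp(4*t), 0]
  [t*exp(4*t), 0, -t*exp(4*t) + exp(4*t)]

Strategy: write B = P · J · P⁻¹ where J is a Jordan canonical form, so e^{tB} = P · e^{tJ} · P⁻¹, and e^{tJ} can be computed block-by-block.

B has Jordan form
J =
  [4, 1, 0]
  [0, 4, 0]
  [0, 0, 4]
(up to reordering of blocks).

Per-block formulas:
  For a 2×2 Jordan block J_2(4): exp(t · J_2(4)) = e^(4t)·(I + t·N), where N is the 2×2 nilpotent shift.
  For a 1×1 block at λ = 4: exp(t · [4]) = [e^(4t)].

After assembling e^{tJ} and conjugating by P, we get:

e^{tB} =
  [t*exp(4*t) + exp(4*t), 0, -t*exp(4*t)]
  [0, exp(4*t), 0]
  [t*exp(4*t), 0, -t*exp(4*t) + exp(4*t)]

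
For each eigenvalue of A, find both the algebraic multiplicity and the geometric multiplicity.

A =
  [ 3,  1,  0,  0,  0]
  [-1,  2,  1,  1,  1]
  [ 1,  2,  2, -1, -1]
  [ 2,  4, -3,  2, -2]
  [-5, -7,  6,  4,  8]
λ = 3: alg = 3, geom = 2; λ = 4: alg = 2, geom = 2

Step 1 — factor the characteristic polynomial to read off the algebraic multiplicities:
  χ_A(x) = (x - 4)^2*(x - 3)^3

Step 2 — compute geometric multiplicities via the rank-nullity identity g(λ) = n − rank(A − λI):
  rank(A − (3)·I) = 3, so dim ker(A − (3)·I) = n − 3 = 2
  rank(A − (4)·I) = 3, so dim ker(A − (4)·I) = n − 3 = 2

Summary:
  λ = 3: algebraic multiplicity = 3, geometric multiplicity = 2
  λ = 4: algebraic multiplicity = 2, geometric multiplicity = 2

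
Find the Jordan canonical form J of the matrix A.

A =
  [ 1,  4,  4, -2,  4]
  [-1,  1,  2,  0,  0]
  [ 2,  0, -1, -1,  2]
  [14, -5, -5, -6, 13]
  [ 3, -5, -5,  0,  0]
J_3(-1) ⊕ J_2(-1)

The characteristic polynomial is
  det(x·I − A) = x^5 + 5*x^4 + 10*x^3 + 10*x^2 + 5*x + 1 = (x + 1)^5

Eigenvalues and multiplicities (the geometric multiplicity of λ is n − rank(A − λI), which equals the number of Jordan blocks for λ):
  λ = -1: algebraic multiplicity = 5, geometric multiplicity = 2

Determining the block sizes for each eigenvalue:
  λ = -1: with am = 5 and gm = 2, the partition is not yet determined (e.g. several partitions of 5 into 2 parts exist). Let N = A − (-1)·I. Computing rank(N^1) = 3, rank(N^2) = 1, rank(N^3) = 0; the number of blocks of size ≥ j is rank(N^{j−1}) − rank(N^j), giving [2, 2, 1]. So we have 1 block(s) of size 3, 1 block(s) of size 2 → block sizes [3, 2]

Assembling the blocks gives a Jordan form
J =
  [-1,  1,  0,  0,  0]
  [ 0, -1,  1,  0,  0]
  [ 0,  0, -1,  0,  0]
  [ 0,  0,  0, -1,  1]
  [ 0,  0,  0,  0, -1]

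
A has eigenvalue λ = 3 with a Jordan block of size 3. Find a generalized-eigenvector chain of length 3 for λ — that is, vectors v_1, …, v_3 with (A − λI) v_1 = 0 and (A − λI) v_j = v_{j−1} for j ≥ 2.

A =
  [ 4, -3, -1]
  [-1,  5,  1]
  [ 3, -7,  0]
A Jordan chain for λ = 3 of length 3:
v_1 = (1, 0, 1)ᵀ
v_2 = (1, -1, 3)ᵀ
v_3 = (1, 0, 0)ᵀ

Let N = A − (3)·I. We want v_3 with N^3 v_3 = 0 but N^2 v_3 ≠ 0; then v_{j-1} := N · v_j for j = 3, …, 2.

Pick v_3 = (1, 0, 0)ᵀ.
Then v_2 = N · v_3 = (1, -1, 3)ᵀ.
Then v_1 = N · v_2 = (1, 0, 1)ᵀ.

Sanity check: (A − (3)·I) v_1 = (0, 0, 0)ᵀ = 0. ✓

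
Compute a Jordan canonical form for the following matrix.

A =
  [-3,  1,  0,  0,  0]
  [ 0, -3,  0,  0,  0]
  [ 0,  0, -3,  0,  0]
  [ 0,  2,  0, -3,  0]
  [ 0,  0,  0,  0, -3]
J_2(-3) ⊕ J_1(-3) ⊕ J_1(-3) ⊕ J_1(-3)

The characteristic polynomial is
  det(x·I − A) = x^5 + 15*x^4 + 90*x^3 + 270*x^2 + 405*x + 243 = (x + 3)^5

Eigenvalues and multiplicities (the geometric multiplicity of λ is n − rank(A − λI), which equals the number of Jordan blocks for λ):
  λ = -3: algebraic multiplicity = 5, geometric multiplicity = 4

Determining the block sizes for each eigenvalue:
  λ = -3: 4 blocks summing to 5 forces exactly one block of size 2 and the rest size 1 → block sizes [2, 1, 1, 1]

Assembling the blocks gives a Jordan form
J =
  [-3,  1,  0,  0,  0]
  [ 0, -3,  0,  0,  0]
  [ 0,  0, -3,  0,  0]
  [ 0,  0,  0, -3,  0]
  [ 0,  0,  0,  0, -3]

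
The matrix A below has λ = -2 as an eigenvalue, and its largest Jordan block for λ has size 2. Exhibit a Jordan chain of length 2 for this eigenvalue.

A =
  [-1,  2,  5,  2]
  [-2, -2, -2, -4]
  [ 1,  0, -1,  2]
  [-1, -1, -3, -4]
A Jordan chain for λ = -2 of length 2:
v_1 = (1, -2, 1, -1)ᵀ
v_2 = (1, 0, 0, 0)ᵀ

Let N = A − (-2)·I. We want v_2 with N^2 v_2 = 0 but N^1 v_2 ≠ 0; then v_{j-1} := N · v_j for j = 2, …, 2.

Pick v_2 = (1, 0, 0, 0)ᵀ.
Then v_1 = N · v_2 = (1, -2, 1, -1)ᵀ.

Sanity check: (A − (-2)·I) v_1 = (0, 0, 0, 0)ᵀ = 0. ✓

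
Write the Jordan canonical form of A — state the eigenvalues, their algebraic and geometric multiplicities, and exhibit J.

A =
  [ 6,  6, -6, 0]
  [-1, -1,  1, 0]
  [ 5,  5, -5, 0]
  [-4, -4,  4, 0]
J_2(0) ⊕ J_1(0) ⊕ J_1(0)

The characteristic polynomial is
  det(x·I − A) = x^4

Eigenvalues and multiplicities (the geometric multiplicity of λ is n − rank(A − λI), which equals the number of Jordan blocks for λ):
  λ = 0: algebraic multiplicity = 4, geometric multiplicity = 3

Determining the block sizes for each eigenvalue:
  λ = 0: 3 blocks summing to 4 forces exactly one block of size 2 and the rest size 1 → block sizes [2, 1, 1]

Assembling the blocks gives a Jordan form
J =
  [0, 1, 0, 0]
  [0, 0, 0, 0]
  [0, 0, 0, 0]
  [0, 0, 0, 0]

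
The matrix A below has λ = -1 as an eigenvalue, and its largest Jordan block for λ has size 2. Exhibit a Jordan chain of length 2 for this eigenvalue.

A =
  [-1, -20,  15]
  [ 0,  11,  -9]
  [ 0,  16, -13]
A Jordan chain for λ = -1 of length 2:
v_1 = (-20, 12, 16)ᵀ
v_2 = (0, 1, 0)ᵀ

Let N = A − (-1)·I. We want v_2 with N^2 v_2 = 0 but N^1 v_2 ≠ 0; then v_{j-1} := N · v_j for j = 2, …, 2.

Pick v_2 = (0, 1, 0)ᵀ.
Then v_1 = N · v_2 = (-20, 12, 16)ᵀ.

Sanity check: (A − (-1)·I) v_1 = (0, 0, 0)ᵀ = 0. ✓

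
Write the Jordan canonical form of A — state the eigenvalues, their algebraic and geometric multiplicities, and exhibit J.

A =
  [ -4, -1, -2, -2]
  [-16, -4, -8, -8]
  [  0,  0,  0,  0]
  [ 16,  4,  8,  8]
J_2(0) ⊕ J_1(0) ⊕ J_1(0)

The characteristic polynomial is
  det(x·I − A) = x^4

Eigenvalues and multiplicities (the geometric multiplicity of λ is n − rank(A − λI), which equals the number of Jordan blocks for λ):
  λ = 0: algebraic multiplicity = 4, geometric multiplicity = 3

Determining the block sizes for each eigenvalue:
  λ = 0: 3 blocks summing to 4 forces exactly one block of size 2 and the rest size 1 → block sizes [2, 1, 1]

Assembling the blocks gives a Jordan form
J =
  [0, 1, 0, 0]
  [0, 0, 0, 0]
  [0, 0, 0, 0]
  [0, 0, 0, 0]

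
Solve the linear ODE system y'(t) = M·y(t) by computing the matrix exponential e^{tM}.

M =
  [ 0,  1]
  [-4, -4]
e^{tM} =
  [2*t*exp(-2*t) + exp(-2*t), t*exp(-2*t)]
  [-4*t*exp(-2*t), -2*t*exp(-2*t) + exp(-2*t)]

Strategy: write M = P · J · P⁻¹ where J is a Jordan canonical form, so e^{tM} = P · e^{tJ} · P⁻¹, and e^{tJ} can be computed block-by-block.

M has Jordan form
J =
  [-2,  1]
  [ 0, -2]
(up to reordering of blocks).

Per-block formulas:
  For a 2×2 Jordan block J_2(-2): exp(t · J_2(-2)) = e^(-2t)·(I + t·N), where N is the 2×2 nilpotent shift.

After assembling e^{tJ} and conjugating by P, we get:

e^{tM} =
  [2*t*exp(-2*t) + exp(-2*t), t*exp(-2*t)]
  [-4*t*exp(-2*t), -2*t*exp(-2*t) + exp(-2*t)]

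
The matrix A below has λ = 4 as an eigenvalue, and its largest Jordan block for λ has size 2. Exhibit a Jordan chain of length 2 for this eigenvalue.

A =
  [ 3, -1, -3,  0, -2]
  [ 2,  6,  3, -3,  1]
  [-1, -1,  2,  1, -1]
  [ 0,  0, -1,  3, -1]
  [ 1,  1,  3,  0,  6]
A Jordan chain for λ = 4 of length 2:
v_1 = (-1, 2, -1, 0, 1)ᵀ
v_2 = (1, 0, 0, 0, 0)ᵀ

Let N = A − (4)·I. We want v_2 with N^2 v_2 = 0 but N^1 v_2 ≠ 0; then v_{j-1} := N · v_j for j = 2, …, 2.

Pick v_2 = (1, 0, 0, 0, 0)ᵀ.
Then v_1 = N · v_2 = (-1, 2, -1, 0, 1)ᵀ.

Sanity check: (A − (4)·I) v_1 = (0, 0, 0, 0, 0)ᵀ = 0. ✓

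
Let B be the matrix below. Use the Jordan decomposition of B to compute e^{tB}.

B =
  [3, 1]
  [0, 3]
e^{tB} =
  [exp(3*t), t*exp(3*t)]
  [0, exp(3*t)]

Strategy: write B = P · J · P⁻¹ where J is a Jordan canonical form, so e^{tB} = P · e^{tJ} · P⁻¹, and e^{tJ} can be computed block-by-block.

B has Jordan form
J =
  [3, 1]
  [0, 3]
(up to reordering of blocks).

Per-block formulas:
  For a 2×2 Jordan block J_2(3): exp(t · J_2(3)) = e^(3t)·(I + t·N), where N is the 2×2 nilpotent shift.

After assembling e^{tJ} and conjugating by P, we get:

e^{tB} =
  [exp(3*t), t*exp(3*t)]
  [0, exp(3*t)]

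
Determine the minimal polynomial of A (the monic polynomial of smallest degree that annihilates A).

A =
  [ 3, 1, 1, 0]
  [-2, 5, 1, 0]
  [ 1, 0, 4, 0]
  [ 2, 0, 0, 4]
x^3 - 12*x^2 + 48*x - 64

The characteristic polynomial is χ_A(x) = (x - 4)^4, so the eigenvalues are known. The minimal polynomial is
  m_A(x) = Π_λ (x − λ)^{k_λ}
where k_λ is the size of the *largest* Jordan block for λ (equivalently, the smallest k with (A − λI)^k v = 0 for every generalised eigenvector v of λ).

  λ = 4: largest Jordan block has size 3, contributing (x − 4)^3

So m_A(x) = (x - 4)^3 = x^3 - 12*x^2 + 48*x - 64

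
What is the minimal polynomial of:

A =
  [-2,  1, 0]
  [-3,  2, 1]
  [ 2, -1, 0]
x^3

The characteristic polynomial is χ_A(x) = x^3, so the eigenvalues are known. The minimal polynomial is
  m_A(x) = Π_λ (x − λ)^{k_λ}
where k_λ is the size of the *largest* Jordan block for λ (equivalently, the smallest k with (A − λI)^k v = 0 for every generalised eigenvector v of λ).

  λ = 0: largest Jordan block has size 3, contributing (x − 0)^3

So m_A(x) = x^3 = x^3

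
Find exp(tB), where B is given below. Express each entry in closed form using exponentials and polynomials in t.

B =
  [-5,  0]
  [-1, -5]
e^{tB} =
  [exp(-5*t), 0]
  [-t*exp(-5*t), exp(-5*t)]

Strategy: write B = P · J · P⁻¹ where J is a Jordan canonical form, so e^{tB} = P · e^{tJ} · P⁻¹, and e^{tJ} can be computed block-by-block.

B has Jordan form
J =
  [-5,  1]
  [ 0, -5]
(up to reordering of blocks).

Per-block formulas:
  For a 2×2 Jordan block J_2(-5): exp(t · J_2(-5)) = e^(-5t)·(I + t·N), where N is the 2×2 nilpotent shift.

After assembling e^{tJ} and conjugating by P, we get:

e^{tB} =
  [exp(-5*t), 0]
  [-t*exp(-5*t), exp(-5*t)]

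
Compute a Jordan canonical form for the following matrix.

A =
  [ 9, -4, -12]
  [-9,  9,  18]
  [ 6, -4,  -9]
J_2(3) ⊕ J_1(3)

The characteristic polynomial is
  det(x·I − A) = x^3 - 9*x^2 + 27*x - 27 = (x - 3)^3

Eigenvalues and multiplicities (the geometric multiplicity of λ is n − rank(A − λI), which equals the number of Jordan blocks for λ):
  λ = 3: algebraic multiplicity = 3, geometric multiplicity = 2

Determining the block sizes for each eigenvalue:
  λ = 3: 2 blocks summing to 3 forces exactly one block of size 2 and the rest size 1 → block sizes [2, 1]

Assembling the blocks gives a Jordan form
J =
  [3, 1, 0]
  [0, 3, 0]
  [0, 0, 3]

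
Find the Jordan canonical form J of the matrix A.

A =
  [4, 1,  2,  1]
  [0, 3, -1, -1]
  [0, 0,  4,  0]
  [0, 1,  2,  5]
J_3(4) ⊕ J_1(4)

The characteristic polynomial is
  det(x·I − A) = x^4 - 16*x^3 + 96*x^2 - 256*x + 256 = (x - 4)^4

Eigenvalues and multiplicities (the geometric multiplicity of λ is n − rank(A − λI), which equals the number of Jordan blocks for λ):
  λ = 4: algebraic multiplicity = 4, geometric multiplicity = 2

Determining the block sizes for each eigenvalue:
  λ = 4: with am = 4 and gm = 2, the partition is not yet determined (e.g. several partitions of 4 into 2 parts exist). Let N = A − (4)·I. Computing rank(N^1) = 2, rank(N^2) = 1, rank(N^3) = 0; the number of blocks of size ≥ j is rank(N^{j−1}) − rank(N^j), giving [2, 1, 1]. So we have 1 block(s) of size 3, 1 block(s) of size 1 → block sizes [3, 1]

Assembling the blocks gives a Jordan form
J =
  [4, 1, 0, 0]
  [0, 4, 1, 0]
  [0, 0, 4, 0]
  [0, 0, 0, 4]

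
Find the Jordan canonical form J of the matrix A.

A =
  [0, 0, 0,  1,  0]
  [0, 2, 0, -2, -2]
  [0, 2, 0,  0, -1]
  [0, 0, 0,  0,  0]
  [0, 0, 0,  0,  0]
J_2(0) ⊕ J_2(0) ⊕ J_1(2)

The characteristic polynomial is
  det(x·I − A) = x^5 - 2*x^4 = x^4*(x - 2)

Eigenvalues and multiplicities (the geometric multiplicity of λ is n − rank(A − λI), which equals the number of Jordan blocks for λ):
  λ = 0: algebraic multiplicity = 4, geometric multiplicity = 2
  λ = 2: algebraic multiplicity = 1, geometric multiplicity = 1

Determining the block sizes for each eigenvalue:
  λ = 0: with am = 4 and gm = 2, the partition is not yet determined (e.g. several partitions of 4 into 2 parts exist). Let N = A − (0)·I. Computing rank(N^1) = 3, rank(N^2) = 1; the number of blocks of size ≥ j is rank(N^{j−1}) − rank(N^j), giving [2, 2]. So we have 2 block(s) of size 2 → block sizes [2, 2]
  λ = 2: one block (gm = 1), so the single block has size am = 1 → block sizes [1]

Assembling the blocks gives a Jordan form
J =
  [0, 1, 0, 0, 0]
  [0, 0, 0, 0, 0]
  [0, 0, 0, 1, 0]
  [0, 0, 0, 0, 0]
  [0, 0, 0, 0, 2]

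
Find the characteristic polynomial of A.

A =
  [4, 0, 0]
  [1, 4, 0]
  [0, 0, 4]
x^3 - 12*x^2 + 48*x - 64

Expanding det(x·I − A) (e.g. by cofactor expansion or by noting that A is similar to its Jordan form J, which has the same characteristic polynomial as A) gives
  χ_A(x) = x^3 - 12*x^2 + 48*x - 64
which factors as (x - 4)^3. The eigenvalues (with algebraic multiplicities) are λ = 4 with multiplicity 3.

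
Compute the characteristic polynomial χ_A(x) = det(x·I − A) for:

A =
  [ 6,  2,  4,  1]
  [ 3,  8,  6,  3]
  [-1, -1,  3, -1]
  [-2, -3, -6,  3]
x^4 - 20*x^3 + 150*x^2 - 500*x + 625

Expanding det(x·I − A) (e.g. by cofactor expansion or by noting that A is similar to its Jordan form J, which has the same characteristic polynomial as A) gives
  χ_A(x) = x^4 - 20*x^3 + 150*x^2 - 500*x + 625
which factors as (x - 5)^4. The eigenvalues (with algebraic multiplicities) are λ = 5 with multiplicity 4.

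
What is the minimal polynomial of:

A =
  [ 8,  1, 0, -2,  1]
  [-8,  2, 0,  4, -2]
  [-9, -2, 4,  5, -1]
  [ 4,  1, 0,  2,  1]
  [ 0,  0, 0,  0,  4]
x^2 - 8*x + 16

The characteristic polynomial is χ_A(x) = (x - 4)^5, so the eigenvalues are known. The minimal polynomial is
  m_A(x) = Π_λ (x − λ)^{k_λ}
where k_λ is the size of the *largest* Jordan block for λ (equivalently, the smallest k with (A − λI)^k v = 0 for every generalised eigenvector v of λ).

  λ = 4: largest Jordan block has size 2, contributing (x − 4)^2

So m_A(x) = (x - 4)^2 = x^2 - 8*x + 16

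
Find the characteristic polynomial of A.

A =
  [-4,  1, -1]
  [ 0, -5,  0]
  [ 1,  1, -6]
x^3 + 15*x^2 + 75*x + 125

Expanding det(x·I − A) (e.g. by cofactor expansion or by noting that A is similar to its Jordan form J, which has the same characteristic polynomial as A) gives
  χ_A(x) = x^3 + 15*x^2 + 75*x + 125
which factors as (x + 5)^3. The eigenvalues (with algebraic multiplicities) are λ = -5 with multiplicity 3.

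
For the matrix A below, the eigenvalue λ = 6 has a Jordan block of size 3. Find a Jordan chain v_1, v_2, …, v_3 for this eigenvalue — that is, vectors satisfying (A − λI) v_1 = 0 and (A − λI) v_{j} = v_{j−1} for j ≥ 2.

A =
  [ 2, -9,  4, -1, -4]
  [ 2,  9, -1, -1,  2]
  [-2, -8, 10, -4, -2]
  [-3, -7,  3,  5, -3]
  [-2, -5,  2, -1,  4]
A Jordan chain for λ = 6 of length 3:
v_1 = (1, -1, 0, 1, 1)ᵀ
v_2 = (-4, 2, -2, -3, -2)ᵀ
v_3 = (1, 0, 0, 0, 0)ᵀ

Let N = A − (6)·I. We want v_3 with N^3 v_3 = 0 but N^2 v_3 ≠ 0; then v_{j-1} := N · v_j for j = 3, …, 2.

Pick v_3 = (1, 0, 0, 0, 0)ᵀ.
Then v_2 = N · v_3 = (-4, 2, -2, -3, -2)ᵀ.
Then v_1 = N · v_2 = (1, -1, 0, 1, 1)ᵀ.

Sanity check: (A − (6)·I) v_1 = (0, 0, 0, 0, 0)ᵀ = 0. ✓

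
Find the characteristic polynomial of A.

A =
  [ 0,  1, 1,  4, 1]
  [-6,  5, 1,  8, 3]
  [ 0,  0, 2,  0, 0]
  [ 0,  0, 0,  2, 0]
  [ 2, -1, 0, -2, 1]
x^5 - 10*x^4 + 40*x^3 - 80*x^2 + 80*x - 32

Expanding det(x·I − A) (e.g. by cofactor expansion or by noting that A is similar to its Jordan form J, which has the same characteristic polynomial as A) gives
  χ_A(x) = x^5 - 10*x^4 + 40*x^3 - 80*x^2 + 80*x - 32
which factors as (x - 2)^5. The eigenvalues (with algebraic multiplicities) are λ = 2 with multiplicity 5.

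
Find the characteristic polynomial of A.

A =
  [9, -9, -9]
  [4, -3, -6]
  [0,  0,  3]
x^3 - 9*x^2 + 27*x - 27

Expanding det(x·I − A) (e.g. by cofactor expansion or by noting that A is similar to its Jordan form J, which has the same characteristic polynomial as A) gives
  χ_A(x) = x^3 - 9*x^2 + 27*x - 27
which factors as (x - 3)^3. The eigenvalues (with algebraic multiplicities) are λ = 3 with multiplicity 3.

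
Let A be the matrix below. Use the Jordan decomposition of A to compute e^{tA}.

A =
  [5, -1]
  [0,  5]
e^{tA} =
  [exp(5*t), -t*exp(5*t)]
  [0, exp(5*t)]

Strategy: write A = P · J · P⁻¹ where J is a Jordan canonical form, so e^{tA} = P · e^{tJ} · P⁻¹, and e^{tJ} can be computed block-by-block.

A has Jordan form
J =
  [5, 1]
  [0, 5]
(up to reordering of blocks).

Per-block formulas:
  For a 2×2 Jordan block J_2(5): exp(t · J_2(5)) = e^(5t)·(I + t·N), where N is the 2×2 nilpotent shift.

After assembling e^{tJ} and conjugating by P, we get:

e^{tA} =
  [exp(5*t), -t*exp(5*t)]
  [0, exp(5*t)]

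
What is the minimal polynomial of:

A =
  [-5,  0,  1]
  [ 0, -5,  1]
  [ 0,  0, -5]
x^2 + 10*x + 25

The characteristic polynomial is χ_A(x) = (x + 5)^3, so the eigenvalues are known. The minimal polynomial is
  m_A(x) = Π_λ (x − λ)^{k_λ}
where k_λ is the size of the *largest* Jordan block for λ (equivalently, the smallest k with (A − λI)^k v = 0 for every generalised eigenvector v of λ).

  λ = -5: largest Jordan block has size 2, contributing (x + 5)^2

So m_A(x) = (x + 5)^2 = x^2 + 10*x + 25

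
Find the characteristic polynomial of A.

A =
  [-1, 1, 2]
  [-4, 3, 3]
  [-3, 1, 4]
x^3 - 6*x^2 + 12*x - 8

Expanding det(x·I − A) (e.g. by cofactor expansion or by noting that A is similar to its Jordan form J, which has the same characteristic polynomial as A) gives
  χ_A(x) = x^3 - 6*x^2 + 12*x - 8
which factors as (x - 2)^3. The eigenvalues (with algebraic multiplicities) are λ = 2 with multiplicity 3.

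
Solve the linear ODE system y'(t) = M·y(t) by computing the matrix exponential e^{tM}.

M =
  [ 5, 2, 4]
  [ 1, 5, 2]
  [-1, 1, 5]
e^{tM} =
  [-t^2*exp(5*t) + exp(5*t), 2*t^2*exp(5*t) + 2*t*exp(5*t), 2*t^2*exp(5*t) + 4*t*exp(5*t)]
  [-t^2*exp(5*t) + t*exp(5*t), 2*t^2*exp(5*t) + exp(5*t), 2*t^2*exp(5*t) + 2*t*exp(5*t)]
  [t^2*exp(5*t)/2 - t*exp(5*t), -t^2*exp(5*t) + t*exp(5*t), -t^2*exp(5*t) + exp(5*t)]

Strategy: write M = P · J · P⁻¹ where J is a Jordan canonical form, so e^{tM} = P · e^{tJ} · P⁻¹, and e^{tJ} can be computed block-by-block.

M has Jordan form
J =
  [5, 1, 0]
  [0, 5, 1]
  [0, 0, 5]
(up to reordering of blocks).

Per-block formulas:
  For a 3×3 Jordan block J_3(5): exp(t · J_3(5)) = e^(5t)·(I + t·N + (t^2/2)·N^2), where N is the 3×3 nilpotent shift.

After assembling e^{tJ} and conjugating by P, we get:

e^{tM} =
  [-t^2*exp(5*t) + exp(5*t), 2*t^2*exp(5*t) + 2*t*exp(5*t), 2*t^2*exp(5*t) + 4*t*exp(5*t)]
  [-t^2*exp(5*t) + t*exp(5*t), 2*t^2*exp(5*t) + exp(5*t), 2*t^2*exp(5*t) + 2*t*exp(5*t)]
  [t^2*exp(5*t)/2 - t*exp(5*t), -t^2*exp(5*t) + t*exp(5*t), -t^2*exp(5*t) + exp(5*t)]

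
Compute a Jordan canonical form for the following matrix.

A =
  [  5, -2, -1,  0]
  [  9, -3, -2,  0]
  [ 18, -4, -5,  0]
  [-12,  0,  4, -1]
J_3(-1) ⊕ J_1(-1)

The characteristic polynomial is
  det(x·I − A) = x^4 + 4*x^3 + 6*x^2 + 4*x + 1 = (x + 1)^4

Eigenvalues and multiplicities (the geometric multiplicity of λ is n − rank(A − λI), which equals the number of Jordan blocks for λ):
  λ = -1: algebraic multiplicity = 4, geometric multiplicity = 2

Determining the block sizes for each eigenvalue:
  λ = -1: with am = 4 and gm = 2, the partition is not yet determined (e.g. several partitions of 4 into 2 parts exist). Let N = A − (-1)·I. Computing rank(N^1) = 2, rank(N^2) = 1, rank(N^3) = 0; the number of blocks of size ≥ j is rank(N^{j−1}) − rank(N^j), giving [2, 1, 1]. So we have 1 block(s) of size 3, 1 block(s) of size 1 → block sizes [3, 1]

Assembling the blocks gives a Jordan form
J =
  [-1,  1,  0,  0]
  [ 0, -1,  1,  0]
  [ 0,  0, -1,  0]
  [ 0,  0,  0, -1]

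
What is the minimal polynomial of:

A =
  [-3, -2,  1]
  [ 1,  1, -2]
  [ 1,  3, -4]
x^3 + 6*x^2 + 12*x + 8

The characteristic polynomial is χ_A(x) = (x + 2)^3, so the eigenvalues are known. The minimal polynomial is
  m_A(x) = Π_λ (x − λ)^{k_λ}
where k_λ is the size of the *largest* Jordan block for λ (equivalently, the smallest k with (A − λI)^k v = 0 for every generalised eigenvector v of λ).

  λ = -2: largest Jordan block has size 3, contributing (x + 2)^3

So m_A(x) = (x + 2)^3 = x^3 + 6*x^2 + 12*x + 8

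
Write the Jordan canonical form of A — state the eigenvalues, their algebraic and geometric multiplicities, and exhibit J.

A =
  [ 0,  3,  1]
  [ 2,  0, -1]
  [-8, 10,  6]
J_3(2)

The characteristic polynomial is
  det(x·I − A) = x^3 - 6*x^2 + 12*x - 8 = (x - 2)^3

Eigenvalues and multiplicities (the geometric multiplicity of λ is n − rank(A − λI), which equals the number of Jordan blocks for λ):
  λ = 2: algebraic multiplicity = 3, geometric multiplicity = 1

Determining the block sizes for each eigenvalue:
  λ = 2: one block (gm = 1), so the single block has size am = 3 → block sizes [3]

Assembling the blocks gives a Jordan form
J =
  [2, 1, 0]
  [0, 2, 1]
  [0, 0, 2]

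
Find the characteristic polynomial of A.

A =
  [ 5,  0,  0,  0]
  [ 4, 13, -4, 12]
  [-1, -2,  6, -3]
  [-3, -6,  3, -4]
x^4 - 20*x^3 + 150*x^2 - 500*x + 625

Expanding det(x·I − A) (e.g. by cofactor expansion or by noting that A is similar to its Jordan form J, which has the same characteristic polynomial as A) gives
  χ_A(x) = x^4 - 20*x^3 + 150*x^2 - 500*x + 625
which factors as (x - 5)^4. The eigenvalues (with algebraic multiplicities) are λ = 5 with multiplicity 4.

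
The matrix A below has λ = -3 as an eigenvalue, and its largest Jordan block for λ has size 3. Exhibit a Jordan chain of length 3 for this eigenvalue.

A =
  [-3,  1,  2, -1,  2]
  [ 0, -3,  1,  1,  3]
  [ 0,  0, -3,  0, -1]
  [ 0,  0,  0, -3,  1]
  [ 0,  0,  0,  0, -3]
A Jordan chain for λ = -3 of length 3:
v_1 = (1, 0, 0, 0, 0)ᵀ
v_2 = (2, 1, 0, 0, 0)ᵀ
v_3 = (0, 0, 1, 0, 0)ᵀ

Let N = A − (-3)·I. We want v_3 with N^3 v_3 = 0 but N^2 v_3 ≠ 0; then v_{j-1} := N · v_j for j = 3, …, 2.

Pick v_3 = (0, 0, 1, 0, 0)ᵀ.
Then v_2 = N · v_3 = (2, 1, 0, 0, 0)ᵀ.
Then v_1 = N · v_2 = (1, 0, 0, 0, 0)ᵀ.

Sanity check: (A − (-3)·I) v_1 = (0, 0, 0, 0, 0)ᵀ = 0. ✓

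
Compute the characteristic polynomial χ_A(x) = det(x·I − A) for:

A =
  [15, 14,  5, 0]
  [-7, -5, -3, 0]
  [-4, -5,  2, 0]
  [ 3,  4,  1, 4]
x^4 - 16*x^3 + 96*x^2 - 256*x + 256

Expanding det(x·I − A) (e.g. by cofactor expansion or by noting that A is similar to its Jordan form J, which has the same characteristic polynomial as A) gives
  χ_A(x) = x^4 - 16*x^3 + 96*x^2 - 256*x + 256
which factors as (x - 4)^4. The eigenvalues (with algebraic multiplicities) are λ = 4 with multiplicity 4.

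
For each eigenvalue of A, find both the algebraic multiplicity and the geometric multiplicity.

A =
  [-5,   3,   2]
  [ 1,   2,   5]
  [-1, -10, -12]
λ = -5: alg = 3, geom = 1

Step 1 — factor the characteristic polynomial to read off the algebraic multiplicities:
  χ_A(x) = (x + 5)^3

Step 2 — compute geometric multiplicities via the rank-nullity identity g(λ) = n − rank(A − λI):
  rank(A − (-5)·I) = 2, so dim ker(A − (-5)·I) = n − 2 = 1

Summary:
  λ = -5: algebraic multiplicity = 3, geometric multiplicity = 1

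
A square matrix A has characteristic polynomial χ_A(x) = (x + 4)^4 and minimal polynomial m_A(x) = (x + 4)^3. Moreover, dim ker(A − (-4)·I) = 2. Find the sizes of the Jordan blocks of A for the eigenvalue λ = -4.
Block sizes for λ = -4: [3, 1]

Step 1 — from the characteristic polynomial, algebraic multiplicity of λ = -4 is 4. From dim ker(A − (-4)·I) = 2, there are exactly 2 Jordan blocks for λ = -4.
Step 2 — from the minimal polynomial, the factor (x + 4)^3 tells us the largest block for λ = -4 has size 3.
Step 3 — with total size 4, 2 blocks, and largest block 3, the block sizes (in nonincreasing order) are [3, 1].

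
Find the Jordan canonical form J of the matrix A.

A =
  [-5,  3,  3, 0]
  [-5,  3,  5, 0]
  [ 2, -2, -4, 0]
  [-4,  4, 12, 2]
J_2(-2) ⊕ J_1(-2) ⊕ J_1(2)

The characteristic polynomial is
  det(x·I − A) = x^4 + 4*x^3 - 16*x - 16 = (x - 2)*(x + 2)^3

Eigenvalues and multiplicities (the geometric multiplicity of λ is n − rank(A − λI), which equals the number of Jordan blocks for λ):
  λ = -2: algebraic multiplicity = 3, geometric multiplicity = 2
  λ = 2: algebraic multiplicity = 1, geometric multiplicity = 1

Determining the block sizes for each eigenvalue:
  λ = -2: 2 blocks summing to 3 forces exactly one block of size 2 and the rest size 1 → block sizes [2, 1]
  λ = 2: one block (gm = 1), so the single block has size am = 1 → block sizes [1]

Assembling the blocks gives a Jordan form
J =
  [-2,  1,  0, 0]
  [ 0, -2,  0, 0]
  [ 0,  0, -2, 0]
  [ 0,  0,  0, 2]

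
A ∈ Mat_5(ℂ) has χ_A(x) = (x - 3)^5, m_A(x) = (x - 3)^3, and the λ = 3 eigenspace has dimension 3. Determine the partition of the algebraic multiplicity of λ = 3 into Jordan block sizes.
Block sizes for λ = 3: [3, 1, 1]

Step 1 — from the characteristic polynomial, algebraic multiplicity of λ = 3 is 5. From dim ker(A − (3)·I) = 3, there are exactly 3 Jordan blocks for λ = 3.
Step 2 — from the minimal polynomial, the factor (x − 3)^3 tells us the largest block for λ = 3 has size 3.
Step 3 — with total size 5, 3 blocks, and largest block 3, the block sizes (in nonincreasing order) are [3, 1, 1].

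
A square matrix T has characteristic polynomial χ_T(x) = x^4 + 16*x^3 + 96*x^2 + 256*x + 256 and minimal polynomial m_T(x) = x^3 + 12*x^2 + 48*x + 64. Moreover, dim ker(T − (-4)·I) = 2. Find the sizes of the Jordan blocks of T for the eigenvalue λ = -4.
Block sizes for λ = -4: [3, 1]

Step 1 — from the characteristic polynomial, algebraic multiplicity of λ = -4 is 4. From dim ker(T − (-4)·I) = 2, there are exactly 2 Jordan blocks for λ = -4.
Step 2 — from the minimal polynomial, the factor (x + 4)^3 tells us the largest block for λ = -4 has size 3.
Step 3 — with total size 4, 2 blocks, and largest block 3, the block sizes (in nonincreasing order) are [3, 1].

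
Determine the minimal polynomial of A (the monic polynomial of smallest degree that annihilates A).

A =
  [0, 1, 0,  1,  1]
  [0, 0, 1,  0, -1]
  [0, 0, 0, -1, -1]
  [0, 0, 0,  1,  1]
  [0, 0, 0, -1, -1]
x^3

The characteristic polynomial is χ_A(x) = x^5, so the eigenvalues are known. The minimal polynomial is
  m_A(x) = Π_λ (x − λ)^{k_λ}
where k_λ is the size of the *largest* Jordan block for λ (equivalently, the smallest k with (A − λI)^k v = 0 for every generalised eigenvector v of λ).

  λ = 0: largest Jordan block has size 3, contributing (x − 0)^3

So m_A(x) = x^3 = x^3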